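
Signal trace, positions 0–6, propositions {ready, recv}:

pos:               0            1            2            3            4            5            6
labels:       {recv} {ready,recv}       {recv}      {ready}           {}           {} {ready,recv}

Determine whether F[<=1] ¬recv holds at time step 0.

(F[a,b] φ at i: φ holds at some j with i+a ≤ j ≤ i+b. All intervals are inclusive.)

Check ¬recv at each j in [0,1]:
  j=0: false
  j=1: false
No position in the window satisfies it → formula fails.

False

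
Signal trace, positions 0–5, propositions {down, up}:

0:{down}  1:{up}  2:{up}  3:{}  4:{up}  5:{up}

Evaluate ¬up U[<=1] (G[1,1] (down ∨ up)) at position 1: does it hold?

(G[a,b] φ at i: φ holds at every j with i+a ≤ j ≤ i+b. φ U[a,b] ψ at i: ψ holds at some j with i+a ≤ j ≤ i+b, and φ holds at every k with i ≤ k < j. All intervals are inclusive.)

Need some j in [1,2] with G[1,1] (down ∨ up), and ¬up at every k in [1,j-1].
  j=1: G[1,1] (down ∨ up) holds; no prefix to check → satisfied.

Holds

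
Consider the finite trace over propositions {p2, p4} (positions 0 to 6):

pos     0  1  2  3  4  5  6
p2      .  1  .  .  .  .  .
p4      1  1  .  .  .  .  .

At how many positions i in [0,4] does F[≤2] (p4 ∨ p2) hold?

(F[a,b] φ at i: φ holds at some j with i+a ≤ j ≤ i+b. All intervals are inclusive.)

2

Evaluate at each i in [0,4]:
  i=0: ✓ (witness j=0)
  i=1: ✓ (witness j=1)
  i=2: ✗ (none in [2,4])
  i=3: ✗ (none in [3,5])
  i=4: ✗ (none in [4,6])
Positions where it holds: {0, 1} → 2.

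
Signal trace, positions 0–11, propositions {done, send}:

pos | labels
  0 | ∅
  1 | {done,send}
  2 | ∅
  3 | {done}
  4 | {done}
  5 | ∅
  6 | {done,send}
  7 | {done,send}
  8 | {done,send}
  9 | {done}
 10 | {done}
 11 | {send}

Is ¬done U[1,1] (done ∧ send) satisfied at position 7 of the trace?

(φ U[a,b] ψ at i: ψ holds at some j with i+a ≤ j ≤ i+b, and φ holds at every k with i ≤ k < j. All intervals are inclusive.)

No

Need some j in [8,8] with (done ∧ send), and ¬done at every k in [7,j-1].
  j=8: (done ∧ send) holds, but ¬done fails at k=7 → not this j.
No j in the window works → until fails.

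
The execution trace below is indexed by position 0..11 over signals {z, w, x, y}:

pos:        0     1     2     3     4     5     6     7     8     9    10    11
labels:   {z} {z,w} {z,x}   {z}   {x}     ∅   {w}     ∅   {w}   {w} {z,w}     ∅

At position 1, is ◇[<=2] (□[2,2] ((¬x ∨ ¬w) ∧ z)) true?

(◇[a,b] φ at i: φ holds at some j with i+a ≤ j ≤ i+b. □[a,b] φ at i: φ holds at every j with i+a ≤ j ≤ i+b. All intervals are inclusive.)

Holds

Check □[2,2] ((¬x ∨ ¬w) ∧ z) at each j in [1,3]:
  j=1: holds on [3,3]
  j=2: fails at 4
  j=3: fails at 5
Found at j=1 → formula holds.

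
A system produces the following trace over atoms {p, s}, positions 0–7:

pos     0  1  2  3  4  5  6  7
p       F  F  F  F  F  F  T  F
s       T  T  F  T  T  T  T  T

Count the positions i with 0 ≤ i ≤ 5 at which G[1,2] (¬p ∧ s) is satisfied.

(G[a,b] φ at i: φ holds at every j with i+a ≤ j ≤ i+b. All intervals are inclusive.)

Evaluate at each i in [0,5]:
  i=0: ✗ (fails at j=2)
  i=1: ✗ (fails at j=2)
  i=2: ✓ (all of [3,4])
  i=3: ✓ (all of [4,5])
  i=4: ✗ (fails at j=6)
  i=5: ✗ (fails at j=6)
Positions where it holds: {2, 3} → 2.

2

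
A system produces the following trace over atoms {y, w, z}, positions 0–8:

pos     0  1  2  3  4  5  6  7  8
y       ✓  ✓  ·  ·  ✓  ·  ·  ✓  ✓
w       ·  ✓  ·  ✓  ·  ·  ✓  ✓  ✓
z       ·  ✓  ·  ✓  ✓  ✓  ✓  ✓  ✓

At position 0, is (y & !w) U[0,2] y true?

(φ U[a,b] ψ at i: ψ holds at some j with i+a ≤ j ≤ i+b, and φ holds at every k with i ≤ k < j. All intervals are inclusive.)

True

Need some j in [0,2] with y, and (y & !w) at every k in [0,j-1].
  j=0: y holds; no prefix to check → satisfied.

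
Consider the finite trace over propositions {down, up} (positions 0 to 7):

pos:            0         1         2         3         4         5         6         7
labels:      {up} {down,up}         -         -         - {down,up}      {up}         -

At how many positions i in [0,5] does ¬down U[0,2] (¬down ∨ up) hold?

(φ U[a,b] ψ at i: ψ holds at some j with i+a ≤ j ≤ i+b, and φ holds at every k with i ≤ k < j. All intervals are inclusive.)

6

Evaluate at each i in [0,5]:
  i=0: ✓ (rhs at j=0)
  i=1: ✓ (rhs at j=1)
  i=2: ✓ (rhs at j=2)
  i=3: ✓ (rhs at j=3)
  i=4: ✓ (rhs at j=4)
  i=5: ✓ (rhs at j=5)
Positions where it holds: {0, 1, 2, 3, 4, 5} → 6.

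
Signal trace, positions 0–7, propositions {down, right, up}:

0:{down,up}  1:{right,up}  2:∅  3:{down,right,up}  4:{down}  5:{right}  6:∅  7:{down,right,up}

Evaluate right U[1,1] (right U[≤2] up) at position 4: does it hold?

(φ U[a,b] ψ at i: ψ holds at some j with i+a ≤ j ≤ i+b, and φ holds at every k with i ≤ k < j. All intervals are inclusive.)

Need some j in [5,5] with (right U[≤2] up), and right at every k in [4,j-1].
  j=5: (right U[≤2] up) — fails.
No j in the window works → until fails.

No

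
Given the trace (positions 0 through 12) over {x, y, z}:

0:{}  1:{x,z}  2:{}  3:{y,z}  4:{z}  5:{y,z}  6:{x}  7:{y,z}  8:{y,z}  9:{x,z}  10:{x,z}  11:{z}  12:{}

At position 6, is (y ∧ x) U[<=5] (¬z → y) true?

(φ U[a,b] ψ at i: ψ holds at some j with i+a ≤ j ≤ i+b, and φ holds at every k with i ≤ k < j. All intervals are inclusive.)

Need some j in [6,11] with (¬z → y), and (y ∧ x) at every k in [6,j-1].
  j=6: (¬z → y) false.
  j=7: (¬z → y) holds, but (y ∧ x) fails at k=6 → not this j.
  j=8: (¬z → y) holds, but (y ∧ x) fails at k=6 → not this j.
  j=9: (¬z → y) holds, but (y ∧ x) fails at k=6 → not this j.
  j=10: (¬z → y) holds, but (y ∧ x) fails at k=6 → not this j.
  j=11: (¬z → y) holds, but (y ∧ x) fails at k=6 → not this j.
No j in the window works → until fails.

False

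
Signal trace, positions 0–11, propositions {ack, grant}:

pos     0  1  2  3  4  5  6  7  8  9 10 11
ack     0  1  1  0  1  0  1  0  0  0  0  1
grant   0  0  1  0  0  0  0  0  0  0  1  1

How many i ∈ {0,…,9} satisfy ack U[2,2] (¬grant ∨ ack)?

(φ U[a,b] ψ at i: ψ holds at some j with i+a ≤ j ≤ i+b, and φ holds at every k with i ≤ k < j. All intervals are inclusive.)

1

Evaluate at each i in [0,9]:
  i=0: ✗ (lhs fails at k=0 before rhs at j=2)
  i=1: ✓ (rhs at j=3; lhs holds on [1,2])
  i=2: ✗ (lhs fails at k=3 before rhs at j=4)
  i=3: ✗ (lhs fails at k=3 before rhs at j=5)
  i=4: ✗ (lhs fails at k=5 before rhs at j=6)
  i=5: ✗ (lhs fails at k=5 before rhs at j=7)
  i=6: ✗ (lhs fails at k=7 before rhs at j=8)
  i=7: ✗ (lhs fails at k=7 before rhs at j=9)
  i=8: ✗ (no rhs in [10,10])
  i=9: ✗ (lhs fails at k=9 before rhs at j=11)
Positions where it holds: {1} → 1.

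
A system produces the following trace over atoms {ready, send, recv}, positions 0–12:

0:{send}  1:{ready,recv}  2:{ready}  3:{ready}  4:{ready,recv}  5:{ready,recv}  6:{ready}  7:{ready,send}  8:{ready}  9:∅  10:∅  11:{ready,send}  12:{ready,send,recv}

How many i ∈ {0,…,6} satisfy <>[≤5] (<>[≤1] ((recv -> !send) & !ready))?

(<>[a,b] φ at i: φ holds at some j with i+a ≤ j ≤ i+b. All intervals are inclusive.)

Evaluate at each i in [0,6]:
  i=0: ✓ (witness j=0)
  i=1: ✗ (none in [1,6])
  i=2: ✗ (none in [2,7])
  i=3: ✓ (witness j=8)
  i=4: ✓ (witness j=8)
  i=5: ✓ (witness j=8)
  i=6: ✓ (witness j=8)
Positions where it holds: {0, 3, 4, 5, 6} → 5.

5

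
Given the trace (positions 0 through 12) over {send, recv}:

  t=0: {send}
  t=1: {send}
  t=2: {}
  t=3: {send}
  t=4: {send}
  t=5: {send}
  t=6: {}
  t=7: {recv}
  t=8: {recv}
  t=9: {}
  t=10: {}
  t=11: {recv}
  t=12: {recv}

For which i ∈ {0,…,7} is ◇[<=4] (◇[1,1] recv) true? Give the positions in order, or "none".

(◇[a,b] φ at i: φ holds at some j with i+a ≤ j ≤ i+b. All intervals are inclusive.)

2, 3, 4, 5, 6, 7

Evaluate at each i in [0,7]:
  i=0: ✗ (none in [0,4])
  i=1: ✗ (none in [1,5])
  i=2: ✓ (witness j=6)
  i=3: ✓ (witness j=6)
  i=4: ✓ (witness j=6)
  i=5: ✓ (witness j=6)
  i=6: ✓ (witness j=6)
  i=7: ✓ (witness j=7)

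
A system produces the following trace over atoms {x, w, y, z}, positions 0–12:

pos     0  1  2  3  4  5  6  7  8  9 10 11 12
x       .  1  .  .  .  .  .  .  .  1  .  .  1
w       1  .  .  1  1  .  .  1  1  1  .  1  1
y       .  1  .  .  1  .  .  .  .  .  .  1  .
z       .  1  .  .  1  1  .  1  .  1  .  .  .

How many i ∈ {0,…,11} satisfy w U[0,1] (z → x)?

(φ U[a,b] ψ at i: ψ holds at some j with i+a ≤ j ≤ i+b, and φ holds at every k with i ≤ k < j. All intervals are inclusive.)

10

Evaluate at each i in [0,11]:
  i=0: ✓ (rhs at j=0)
  i=1: ✓ (rhs at j=1)
  i=2: ✓ (rhs at j=2)
  i=3: ✓ (rhs at j=3)
  i=4: ✗ (no rhs in [4,5])
  i=5: ✗ (lhs fails at k=5 before rhs at j=6)
  i=6: ✓ (rhs at j=6)
  i=7: ✓ (rhs at j=8; lhs holds on [7,7])
  i=8: ✓ (rhs at j=8)
  i=9: ✓ (rhs at j=9)
  i=10: ✓ (rhs at j=10)
  i=11: ✓ (rhs at j=11)
Positions where it holds: {0, 1, 2, 3, 6, 7, 8, 9, 10, 11} → 10.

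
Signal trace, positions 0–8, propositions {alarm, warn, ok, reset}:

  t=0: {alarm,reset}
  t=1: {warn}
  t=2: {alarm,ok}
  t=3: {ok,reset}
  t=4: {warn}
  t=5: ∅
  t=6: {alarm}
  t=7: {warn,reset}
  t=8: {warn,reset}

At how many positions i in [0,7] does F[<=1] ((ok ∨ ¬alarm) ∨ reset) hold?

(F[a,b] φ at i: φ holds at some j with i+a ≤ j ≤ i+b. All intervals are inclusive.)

8

Evaluate at each i in [0,7]:
  i=0: ✓ (witness j=0)
  i=1: ✓ (witness j=1)
  i=2: ✓ (witness j=2)
  i=3: ✓ (witness j=3)
  i=4: ✓ (witness j=4)
  i=5: ✓ (witness j=5)
  i=6: ✓ (witness j=7)
  i=7: ✓ (witness j=7)
Positions where it holds: {0, 1, 2, 3, 4, 5, 6, 7} → 8.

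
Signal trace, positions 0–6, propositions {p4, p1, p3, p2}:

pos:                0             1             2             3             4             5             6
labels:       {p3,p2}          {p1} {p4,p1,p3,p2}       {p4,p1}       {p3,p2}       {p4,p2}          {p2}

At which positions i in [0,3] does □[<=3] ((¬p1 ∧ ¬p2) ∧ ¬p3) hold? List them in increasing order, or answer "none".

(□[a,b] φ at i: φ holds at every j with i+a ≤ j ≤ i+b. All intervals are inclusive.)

none

Evaluate at each i in [0,3]:
  i=0: ✗ (fails at j=0)
  i=1: ✗ (fails at j=1)
  i=2: ✗ (fails at j=2)
  i=3: ✗ (fails at j=3)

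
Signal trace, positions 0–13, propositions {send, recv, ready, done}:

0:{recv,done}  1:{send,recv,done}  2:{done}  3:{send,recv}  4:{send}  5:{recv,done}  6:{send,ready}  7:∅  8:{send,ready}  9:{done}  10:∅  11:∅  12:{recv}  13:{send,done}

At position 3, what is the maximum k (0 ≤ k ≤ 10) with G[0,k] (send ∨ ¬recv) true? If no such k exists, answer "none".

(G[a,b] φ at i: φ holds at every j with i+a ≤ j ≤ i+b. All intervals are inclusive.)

1

(send ∨ ¬recv) must hold from j=3 onward; find where it first fails.
  j=3: holds
  j=4: holds
  j=5: fails
Holds on [3,4], so largest k = 1.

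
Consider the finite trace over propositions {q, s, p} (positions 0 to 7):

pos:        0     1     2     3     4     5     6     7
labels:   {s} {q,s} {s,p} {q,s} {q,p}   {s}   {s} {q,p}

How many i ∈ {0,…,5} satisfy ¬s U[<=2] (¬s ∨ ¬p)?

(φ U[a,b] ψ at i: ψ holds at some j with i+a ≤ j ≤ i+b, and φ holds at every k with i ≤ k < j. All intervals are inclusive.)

5

Evaluate at each i in [0,5]:
  i=0: ✓ (rhs at j=0)
  i=1: ✓ (rhs at j=1)
  i=2: ✗ (lhs fails at k=2 before rhs at j=3)
  i=3: ✓ (rhs at j=3)
  i=4: ✓ (rhs at j=4)
  i=5: ✓ (rhs at j=5)
Positions where it holds: {0, 1, 3, 4, 5} → 5.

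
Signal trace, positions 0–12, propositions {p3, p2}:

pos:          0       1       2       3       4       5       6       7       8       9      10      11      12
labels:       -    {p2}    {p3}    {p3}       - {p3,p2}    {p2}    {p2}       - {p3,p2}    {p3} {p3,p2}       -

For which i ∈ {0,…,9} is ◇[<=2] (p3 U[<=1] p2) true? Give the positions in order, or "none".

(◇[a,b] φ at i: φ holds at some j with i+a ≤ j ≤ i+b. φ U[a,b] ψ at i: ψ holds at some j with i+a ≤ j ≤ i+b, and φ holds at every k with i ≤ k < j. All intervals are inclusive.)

0, 1, 3, 4, 5, 6, 7, 8, 9

Evaluate at each i in [0,9]:
  i=0: ✓ (witness j=1)
  i=1: ✓ (witness j=1)
  i=2: ✗ (none in [2,4])
  i=3: ✓ (witness j=5)
  i=4: ✓ (witness j=5)
  i=5: ✓ (witness j=5)
  i=6: ✓ (witness j=6)
  i=7: ✓ (witness j=7)
  i=8: ✓ (witness j=9)
  i=9: ✓ (witness j=9)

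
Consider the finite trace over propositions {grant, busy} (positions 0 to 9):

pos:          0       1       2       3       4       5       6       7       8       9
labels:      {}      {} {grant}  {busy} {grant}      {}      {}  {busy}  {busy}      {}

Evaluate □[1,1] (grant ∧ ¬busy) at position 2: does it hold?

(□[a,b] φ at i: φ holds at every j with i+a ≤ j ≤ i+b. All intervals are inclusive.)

Check (grant ∧ ¬busy) at every j in [3,3]:
  j=3: false
Fails at j=3 → formula fails.

No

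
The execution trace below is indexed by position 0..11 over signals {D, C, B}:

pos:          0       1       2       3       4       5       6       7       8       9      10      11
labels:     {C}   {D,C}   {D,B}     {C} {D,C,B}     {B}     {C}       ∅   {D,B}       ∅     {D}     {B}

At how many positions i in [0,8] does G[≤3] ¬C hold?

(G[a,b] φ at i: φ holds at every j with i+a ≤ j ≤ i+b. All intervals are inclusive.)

2

Evaluate at each i in [0,8]:
  i=0: ✗ (fails at j=0)
  i=1: ✗ (fails at j=1)
  i=2: ✗ (fails at j=3)
  i=3: ✗ (fails at j=3)
  i=4: ✗ (fails at j=4)
  i=5: ✗ (fails at j=6)
  i=6: ✗ (fails at j=6)
  i=7: ✓ (all of [7,10])
  i=8: ✓ (all of [8,11])
Positions where it holds: {7, 8} → 2.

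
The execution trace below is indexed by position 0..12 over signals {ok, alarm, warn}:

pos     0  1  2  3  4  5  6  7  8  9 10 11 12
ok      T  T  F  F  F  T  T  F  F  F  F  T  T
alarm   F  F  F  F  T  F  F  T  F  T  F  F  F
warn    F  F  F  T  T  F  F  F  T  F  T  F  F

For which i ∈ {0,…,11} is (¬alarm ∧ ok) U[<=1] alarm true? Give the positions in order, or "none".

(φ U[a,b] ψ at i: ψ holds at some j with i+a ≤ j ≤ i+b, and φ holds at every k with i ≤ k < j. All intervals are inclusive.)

Evaluate at each i in [0,11]:
  i=0: ✗ (no rhs in [0,1])
  i=1: ✗ (no rhs in [1,2])
  i=2: ✗ (no rhs in [2,3])
  i=3: ✗ (lhs fails at k=3 before rhs at j=4)
  i=4: ✓ (rhs at j=4)
  i=5: ✗ (no rhs in [5,6])
  i=6: ✓ (rhs at j=7; lhs holds on [6,6])
  i=7: ✓ (rhs at j=7)
  i=8: ✗ (lhs fails at k=8 before rhs at j=9)
  i=9: ✓ (rhs at j=9)
  i=10: ✗ (no rhs in [10,11])
  i=11: ✗ (no rhs in [11,12])

4, 6, 7, 9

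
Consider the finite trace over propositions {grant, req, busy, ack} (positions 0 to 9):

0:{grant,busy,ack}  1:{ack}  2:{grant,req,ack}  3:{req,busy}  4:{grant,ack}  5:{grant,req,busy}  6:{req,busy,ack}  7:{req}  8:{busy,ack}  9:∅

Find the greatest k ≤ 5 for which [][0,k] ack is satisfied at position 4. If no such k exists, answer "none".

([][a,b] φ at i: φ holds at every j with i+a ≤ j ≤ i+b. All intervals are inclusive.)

0

ack must hold from j=4 onward; find where it first fails.
  j=4: holds
  j=5: fails
Holds on [4,4], so largest k = 0.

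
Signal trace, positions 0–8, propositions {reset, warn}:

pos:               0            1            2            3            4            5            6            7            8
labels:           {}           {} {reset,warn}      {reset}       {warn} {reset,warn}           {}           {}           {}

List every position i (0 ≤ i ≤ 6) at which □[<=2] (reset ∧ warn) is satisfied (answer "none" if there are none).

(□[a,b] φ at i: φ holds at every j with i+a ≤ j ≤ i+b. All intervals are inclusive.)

Evaluate at each i in [0,6]:
  i=0: ✗ (fails at j=0)
  i=1: ✗ (fails at j=1)
  i=2: ✗ (fails at j=3)
  i=3: ✗ (fails at j=3)
  i=4: ✗ (fails at j=4)
  i=5: ✗ (fails at j=6)
  i=6: ✗ (fails at j=6)

none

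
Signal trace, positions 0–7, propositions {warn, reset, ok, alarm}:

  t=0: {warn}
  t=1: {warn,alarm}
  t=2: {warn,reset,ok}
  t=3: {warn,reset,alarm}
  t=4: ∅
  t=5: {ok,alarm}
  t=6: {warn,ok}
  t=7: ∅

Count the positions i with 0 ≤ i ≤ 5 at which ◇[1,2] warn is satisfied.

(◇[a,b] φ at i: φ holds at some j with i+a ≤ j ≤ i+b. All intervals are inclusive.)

5

Evaluate at each i in [0,5]:
  i=0: ✓ (witness j=1)
  i=1: ✓ (witness j=2)
  i=2: ✓ (witness j=3)
  i=3: ✗ (none in [4,5])
  i=4: ✓ (witness j=6)
  i=5: ✓ (witness j=6)
Positions where it holds: {0, 1, 2, 4, 5} → 5.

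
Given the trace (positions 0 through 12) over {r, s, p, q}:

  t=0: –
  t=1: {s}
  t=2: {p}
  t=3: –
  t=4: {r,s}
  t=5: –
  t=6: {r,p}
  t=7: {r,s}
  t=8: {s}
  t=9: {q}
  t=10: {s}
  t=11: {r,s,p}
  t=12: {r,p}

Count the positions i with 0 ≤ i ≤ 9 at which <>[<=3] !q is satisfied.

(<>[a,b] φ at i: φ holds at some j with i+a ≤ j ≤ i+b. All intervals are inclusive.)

10

Evaluate at each i in [0,9]:
  i=0: ✓ (witness j=0)
  i=1: ✓ (witness j=1)
  i=2: ✓ (witness j=2)
  i=3: ✓ (witness j=3)
  i=4: ✓ (witness j=4)
  i=5: ✓ (witness j=5)
  i=6: ✓ (witness j=6)
  i=7: ✓ (witness j=7)
  i=8: ✓ (witness j=8)
  i=9: ✓ (witness j=10)
Positions where it holds: {0, 1, 2, 3, 4, 5, 6, 7, 8, 9} → 10.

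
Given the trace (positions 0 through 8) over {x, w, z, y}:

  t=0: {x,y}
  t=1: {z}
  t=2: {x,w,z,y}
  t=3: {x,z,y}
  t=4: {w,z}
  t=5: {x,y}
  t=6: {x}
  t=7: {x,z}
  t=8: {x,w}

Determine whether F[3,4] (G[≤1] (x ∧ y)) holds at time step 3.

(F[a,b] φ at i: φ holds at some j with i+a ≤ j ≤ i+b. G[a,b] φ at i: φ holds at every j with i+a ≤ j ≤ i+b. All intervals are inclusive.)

Check G[≤1] (x ∧ y) at each j in [6,7]:
  j=6: fails at 6
  j=7: fails at 7
No position in the window satisfies it → formula fails.

No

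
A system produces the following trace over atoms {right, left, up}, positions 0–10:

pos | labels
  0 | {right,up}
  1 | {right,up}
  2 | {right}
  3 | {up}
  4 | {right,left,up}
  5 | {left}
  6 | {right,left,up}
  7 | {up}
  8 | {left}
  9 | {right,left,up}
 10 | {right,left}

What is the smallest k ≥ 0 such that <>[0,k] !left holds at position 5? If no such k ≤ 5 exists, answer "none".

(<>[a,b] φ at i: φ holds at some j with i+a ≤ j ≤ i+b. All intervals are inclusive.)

Scan j = 5,6,… for !left:
  j=5: fails
  j=6: fails
  j=7: holds
First hit at j=7, so smallest k = 7-5 = 2.

2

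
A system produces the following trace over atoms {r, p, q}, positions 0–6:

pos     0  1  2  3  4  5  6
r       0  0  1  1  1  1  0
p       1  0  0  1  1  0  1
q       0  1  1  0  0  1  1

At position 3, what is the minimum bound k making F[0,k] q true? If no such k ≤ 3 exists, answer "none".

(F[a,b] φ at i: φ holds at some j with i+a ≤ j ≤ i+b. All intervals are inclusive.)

2

Scan j = 3,4,… for q:
  j=3: fails
  j=4: fails
  j=5: holds
First hit at j=5, so smallest k = 5-3 = 2.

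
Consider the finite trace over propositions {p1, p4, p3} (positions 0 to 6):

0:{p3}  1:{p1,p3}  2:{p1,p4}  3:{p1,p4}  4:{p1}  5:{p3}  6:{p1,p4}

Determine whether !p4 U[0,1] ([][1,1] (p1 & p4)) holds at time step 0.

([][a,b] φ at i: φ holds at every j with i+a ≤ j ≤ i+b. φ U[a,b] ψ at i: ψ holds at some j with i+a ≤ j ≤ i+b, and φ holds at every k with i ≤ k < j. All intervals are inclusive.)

Need some j in [0,1] with [][1,1] (p1 & p4), and !p4 at every k in [0,j-1].
  j=0: [][1,1] (p1 & p4) — fails at 1.
  j=1: [][1,1] (p1 & p4) holds; !p4 holds at every k in [0,0] → satisfied.

True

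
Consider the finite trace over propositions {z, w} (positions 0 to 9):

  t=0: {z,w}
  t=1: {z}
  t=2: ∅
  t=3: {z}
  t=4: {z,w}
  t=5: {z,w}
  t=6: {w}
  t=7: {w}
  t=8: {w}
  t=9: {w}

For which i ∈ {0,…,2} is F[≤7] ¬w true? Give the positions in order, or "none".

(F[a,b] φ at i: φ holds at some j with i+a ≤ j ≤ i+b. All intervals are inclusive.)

0, 1, 2

Evaluate at each i in [0,2]:
  i=0: ✓ (witness j=1)
  i=1: ✓ (witness j=1)
  i=2: ✓ (witness j=2)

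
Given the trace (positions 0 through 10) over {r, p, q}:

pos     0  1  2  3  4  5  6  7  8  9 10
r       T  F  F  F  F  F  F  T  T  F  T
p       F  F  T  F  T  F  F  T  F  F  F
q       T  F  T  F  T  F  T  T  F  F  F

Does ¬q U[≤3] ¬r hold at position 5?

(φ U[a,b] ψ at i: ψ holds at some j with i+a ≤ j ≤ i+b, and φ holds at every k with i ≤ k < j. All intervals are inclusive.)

Holds

Need some j in [5,8] with ¬r, and ¬q at every k in [5,j-1].
  j=5: ¬r holds; no prefix to check → satisfied.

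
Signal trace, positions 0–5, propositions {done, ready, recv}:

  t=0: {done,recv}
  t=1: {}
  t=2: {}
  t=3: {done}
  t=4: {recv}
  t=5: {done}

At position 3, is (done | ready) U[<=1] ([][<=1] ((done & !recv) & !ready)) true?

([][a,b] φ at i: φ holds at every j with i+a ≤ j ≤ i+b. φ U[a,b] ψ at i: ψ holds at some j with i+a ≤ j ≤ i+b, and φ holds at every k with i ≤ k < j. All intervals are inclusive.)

Does not hold

Need some j in [3,4] with [][<=1] ((done & !recv) & !ready), and (done | ready) at every k in [3,j-1].
  j=3: [][<=1] ((done & !recv) & !ready) — fails at 4.
  j=4: [][<=1] ((done & !recv) & !ready) — fails at 4.
No j in the window works → until fails.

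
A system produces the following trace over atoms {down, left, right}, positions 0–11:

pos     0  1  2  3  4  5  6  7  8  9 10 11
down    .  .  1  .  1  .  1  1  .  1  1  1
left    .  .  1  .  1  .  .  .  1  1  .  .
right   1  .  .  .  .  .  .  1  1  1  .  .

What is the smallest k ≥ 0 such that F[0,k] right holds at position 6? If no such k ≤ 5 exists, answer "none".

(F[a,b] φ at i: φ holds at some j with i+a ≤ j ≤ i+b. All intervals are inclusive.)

Scan j = 6,7,… for right:
  j=6: fails
  j=7: holds
First hit at j=7, so smallest k = 7-6 = 1.

1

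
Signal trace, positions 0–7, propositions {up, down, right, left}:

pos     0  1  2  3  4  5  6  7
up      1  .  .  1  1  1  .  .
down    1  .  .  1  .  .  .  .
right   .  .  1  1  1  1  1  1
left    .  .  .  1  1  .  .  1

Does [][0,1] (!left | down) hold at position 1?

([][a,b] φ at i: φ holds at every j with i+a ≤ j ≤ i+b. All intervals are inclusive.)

True

Check (!left | down) at every j in [1,2]:
  j=1: true
  j=2: true
All positions satisfy it → formula holds.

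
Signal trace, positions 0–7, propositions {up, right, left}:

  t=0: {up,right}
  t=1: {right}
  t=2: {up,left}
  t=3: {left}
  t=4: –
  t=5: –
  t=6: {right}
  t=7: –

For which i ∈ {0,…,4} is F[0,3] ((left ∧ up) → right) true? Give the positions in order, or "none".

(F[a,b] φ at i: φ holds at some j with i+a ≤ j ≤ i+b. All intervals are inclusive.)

0, 1, 2, 3, 4

Evaluate at each i in [0,4]:
  i=0: ✓ (witness j=0)
  i=1: ✓ (witness j=1)
  i=2: ✓ (witness j=3)
  i=3: ✓ (witness j=3)
  i=4: ✓ (witness j=4)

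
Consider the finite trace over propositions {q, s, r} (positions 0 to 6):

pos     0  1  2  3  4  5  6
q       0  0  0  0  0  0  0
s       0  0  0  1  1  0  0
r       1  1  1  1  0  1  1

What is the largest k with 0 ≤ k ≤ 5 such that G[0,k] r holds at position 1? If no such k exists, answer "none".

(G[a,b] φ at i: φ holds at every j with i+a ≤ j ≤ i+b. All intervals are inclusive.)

2

r must hold from j=1 onward; find where it first fails.
  j=1: holds
  j=2: holds
  j=3: holds
  j=4: fails
Holds on [1,3], so largest k = 2.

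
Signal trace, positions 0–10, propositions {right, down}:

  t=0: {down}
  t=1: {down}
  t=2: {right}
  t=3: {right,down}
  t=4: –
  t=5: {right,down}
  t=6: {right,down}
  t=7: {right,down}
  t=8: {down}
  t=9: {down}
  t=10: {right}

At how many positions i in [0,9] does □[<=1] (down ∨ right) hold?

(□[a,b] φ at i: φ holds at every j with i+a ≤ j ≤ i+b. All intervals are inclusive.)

Evaluate at each i in [0,9]:
  i=0: ✓ (all of [0,1])
  i=1: ✓ (all of [1,2])
  i=2: ✓ (all of [2,3])
  i=3: ✗ (fails at j=4)
  i=4: ✗ (fails at j=4)
  i=5: ✓ (all of [5,6])
  i=6: ✓ (all of [6,7])
  i=7: ✓ (all of [7,8])
  i=8: ✓ (all of [8,9])
  i=9: ✓ (all of [9,10])
Positions where it holds: {0, 1, 2, 5, 6, 7, 8, 9} → 8.

8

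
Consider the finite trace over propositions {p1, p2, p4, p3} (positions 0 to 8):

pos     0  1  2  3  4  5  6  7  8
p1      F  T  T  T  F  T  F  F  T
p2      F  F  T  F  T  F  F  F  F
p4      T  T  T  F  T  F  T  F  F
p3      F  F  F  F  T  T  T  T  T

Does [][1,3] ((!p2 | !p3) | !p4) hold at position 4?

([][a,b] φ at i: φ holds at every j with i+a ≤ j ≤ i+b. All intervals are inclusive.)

Check ((!p2 | !p3) | !p4) at every j in [5,7]:
  j=5: true
  j=6: true
  j=7: true
All positions satisfy it → formula holds.

Holds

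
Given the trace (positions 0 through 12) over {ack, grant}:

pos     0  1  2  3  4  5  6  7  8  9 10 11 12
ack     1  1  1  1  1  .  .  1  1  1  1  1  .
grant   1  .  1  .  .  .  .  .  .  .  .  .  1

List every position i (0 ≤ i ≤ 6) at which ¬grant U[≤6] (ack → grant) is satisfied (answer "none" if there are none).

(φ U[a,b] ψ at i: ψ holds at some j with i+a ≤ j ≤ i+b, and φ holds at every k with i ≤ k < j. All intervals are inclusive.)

Evaluate at each i in [0,6]:
  i=0: ✓ (rhs at j=0)
  i=1: ✓ (rhs at j=2; lhs holds on [1,1])
  i=2: ✓ (rhs at j=2)
  i=3: ✓ (rhs at j=5; lhs holds on [3,4])
  i=4: ✓ (rhs at j=5; lhs holds on [4,4])
  i=5: ✓ (rhs at j=5)
  i=6: ✓ (rhs at j=6)

0, 1, 2, 3, 4, 5, 6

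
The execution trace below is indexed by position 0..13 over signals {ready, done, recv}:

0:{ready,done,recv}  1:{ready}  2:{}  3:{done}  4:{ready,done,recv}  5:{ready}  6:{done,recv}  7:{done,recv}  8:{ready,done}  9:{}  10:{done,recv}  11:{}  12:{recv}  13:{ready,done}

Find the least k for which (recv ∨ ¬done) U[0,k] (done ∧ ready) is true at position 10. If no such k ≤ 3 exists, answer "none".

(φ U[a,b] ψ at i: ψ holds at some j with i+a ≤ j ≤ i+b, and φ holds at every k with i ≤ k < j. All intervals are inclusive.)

3

Need earliest j ≥ 10 with (done ∧ ready), and (recv ∨ ¬done) at every k in [10,j-1].
  j=10: rhs fails.
  j=11: rhs fails.
  j=12: rhs fails.
  j=13: rhs holds; lhs holds on [10,12]. k = 3.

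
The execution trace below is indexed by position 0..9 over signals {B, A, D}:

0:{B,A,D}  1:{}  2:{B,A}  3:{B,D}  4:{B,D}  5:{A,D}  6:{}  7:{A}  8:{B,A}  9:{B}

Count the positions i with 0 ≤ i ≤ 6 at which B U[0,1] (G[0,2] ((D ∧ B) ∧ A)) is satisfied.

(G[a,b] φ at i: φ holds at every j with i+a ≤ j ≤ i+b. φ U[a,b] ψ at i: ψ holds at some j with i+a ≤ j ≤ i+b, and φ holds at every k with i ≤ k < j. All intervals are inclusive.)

0

Evaluate at each i in [0,6]:
  i=0: ✗ (no rhs in [0,1])
  i=1: ✗ (no rhs in [1,2])
  i=2: ✗ (no rhs in [2,3])
  i=3: ✗ (no rhs in [3,4])
  i=4: ✗ (no rhs in [4,5])
  i=5: ✗ (no rhs in [5,6])
  i=6: ✗ (no rhs in [6,7])
Positions where it holds: {} → 0.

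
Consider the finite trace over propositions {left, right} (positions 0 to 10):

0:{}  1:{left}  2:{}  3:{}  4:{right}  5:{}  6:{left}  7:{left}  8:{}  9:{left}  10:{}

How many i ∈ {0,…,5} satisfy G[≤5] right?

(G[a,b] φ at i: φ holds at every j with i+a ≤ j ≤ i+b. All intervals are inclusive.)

Evaluate at each i in [0,5]:
  i=0: ✗ (fails at j=0)
  i=1: ✗ (fails at j=1)
  i=2: ✗ (fails at j=2)
  i=3: ✗ (fails at j=3)
  i=4: ✗ (fails at j=5)
  i=5: ✗ (fails at j=5)
Positions where it holds: {} → 0.

0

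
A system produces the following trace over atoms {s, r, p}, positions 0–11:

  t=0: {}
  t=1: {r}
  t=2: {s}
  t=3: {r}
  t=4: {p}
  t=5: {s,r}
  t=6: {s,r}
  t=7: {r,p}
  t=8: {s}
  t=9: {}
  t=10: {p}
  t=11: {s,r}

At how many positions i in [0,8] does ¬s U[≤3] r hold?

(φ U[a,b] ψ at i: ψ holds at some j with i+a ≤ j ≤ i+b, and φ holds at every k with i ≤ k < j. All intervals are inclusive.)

Evaluate at each i in [0,8]:
  i=0: ✓ (rhs at j=1; lhs holds on [0,0])
  i=1: ✓ (rhs at j=1)
  i=2: ✗ (lhs fails at k=2 before rhs at j=3)
  i=3: ✓ (rhs at j=3)
  i=4: ✓ (rhs at j=5; lhs holds on [4,4])
  i=5: ✓ (rhs at j=5)
  i=6: ✓ (rhs at j=6)
  i=7: ✓ (rhs at j=7)
  i=8: ✗ (lhs fails at k=8 before rhs at j=11)
Positions where it holds: {0, 1, 3, 4, 5, 6, 7} → 7.

7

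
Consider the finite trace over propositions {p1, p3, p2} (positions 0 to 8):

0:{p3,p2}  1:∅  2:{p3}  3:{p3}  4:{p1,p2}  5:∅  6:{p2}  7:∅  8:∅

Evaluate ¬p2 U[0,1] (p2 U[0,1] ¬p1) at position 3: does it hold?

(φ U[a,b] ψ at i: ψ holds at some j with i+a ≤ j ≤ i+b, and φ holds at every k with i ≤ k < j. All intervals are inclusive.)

Holds

Need some j in [3,4] with (p2 U[0,1] ¬p1), and ¬p2 at every k in [3,j-1].
  j=3: (p2 U[0,1] ¬p1) holds; no prefix to check → satisfied.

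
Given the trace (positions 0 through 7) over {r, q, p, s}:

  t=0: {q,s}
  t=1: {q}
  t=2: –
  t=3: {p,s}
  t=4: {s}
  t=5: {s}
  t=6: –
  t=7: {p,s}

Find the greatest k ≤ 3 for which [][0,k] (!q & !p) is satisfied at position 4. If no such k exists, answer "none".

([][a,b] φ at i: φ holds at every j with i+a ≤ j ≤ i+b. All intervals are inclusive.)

2

(!q & !p) must hold from j=4 onward; find where it first fails.
  j=4: holds
  j=5: holds
  j=6: holds
  j=7: fails
Holds on [4,6], so largest k = 2.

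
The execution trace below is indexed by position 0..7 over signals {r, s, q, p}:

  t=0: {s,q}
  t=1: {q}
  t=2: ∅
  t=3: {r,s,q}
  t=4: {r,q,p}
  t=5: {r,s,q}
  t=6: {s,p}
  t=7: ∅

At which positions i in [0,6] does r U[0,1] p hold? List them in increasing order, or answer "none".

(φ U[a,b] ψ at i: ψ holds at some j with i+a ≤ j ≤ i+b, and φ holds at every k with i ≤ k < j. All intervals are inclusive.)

3, 4, 5, 6

Evaluate at each i in [0,6]:
  i=0: ✗ (no rhs in [0,1])
  i=1: ✗ (no rhs in [1,2])
  i=2: ✗ (no rhs in [2,3])
  i=3: ✓ (rhs at j=4; lhs holds on [3,3])
  i=4: ✓ (rhs at j=4)
  i=5: ✓ (rhs at j=6; lhs holds on [5,5])
  i=6: ✓ (rhs at j=6)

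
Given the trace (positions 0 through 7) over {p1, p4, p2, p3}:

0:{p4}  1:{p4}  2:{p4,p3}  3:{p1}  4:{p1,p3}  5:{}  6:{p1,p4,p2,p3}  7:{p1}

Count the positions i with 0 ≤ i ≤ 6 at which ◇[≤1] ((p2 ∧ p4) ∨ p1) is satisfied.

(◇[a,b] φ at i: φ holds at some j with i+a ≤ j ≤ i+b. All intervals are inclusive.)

Evaluate at each i in [0,6]:
  i=0: ✗ (none in [0,1])
  i=1: ✗ (none in [1,2])
  i=2: ✓ (witness j=3)
  i=3: ✓ (witness j=3)
  i=4: ✓ (witness j=4)
  i=5: ✓ (witness j=6)
  i=6: ✓ (witness j=6)
Positions where it holds: {2, 3, 4, 5, 6} → 5.

5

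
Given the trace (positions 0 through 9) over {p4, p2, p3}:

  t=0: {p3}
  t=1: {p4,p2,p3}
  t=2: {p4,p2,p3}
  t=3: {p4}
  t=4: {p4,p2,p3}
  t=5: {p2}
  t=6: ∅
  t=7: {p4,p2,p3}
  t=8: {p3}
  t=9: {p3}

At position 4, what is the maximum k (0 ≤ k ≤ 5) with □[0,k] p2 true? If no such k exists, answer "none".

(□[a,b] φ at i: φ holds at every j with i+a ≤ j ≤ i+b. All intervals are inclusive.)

1

p2 must hold from j=4 onward; find where it first fails.
  j=4: holds
  j=5: holds
  j=6: fails
Holds on [4,5], so largest k = 1.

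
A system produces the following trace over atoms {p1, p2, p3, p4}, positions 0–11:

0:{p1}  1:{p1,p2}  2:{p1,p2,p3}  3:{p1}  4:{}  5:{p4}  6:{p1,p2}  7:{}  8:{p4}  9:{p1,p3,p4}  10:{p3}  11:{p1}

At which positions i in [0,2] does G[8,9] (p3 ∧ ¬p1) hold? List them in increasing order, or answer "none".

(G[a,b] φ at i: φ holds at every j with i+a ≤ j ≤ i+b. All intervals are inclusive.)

none

Evaluate at each i in [0,2]:
  i=0: ✗ (fails at j=8)
  i=1: ✗ (fails at j=9)
  i=2: ✗ (fails at j=11)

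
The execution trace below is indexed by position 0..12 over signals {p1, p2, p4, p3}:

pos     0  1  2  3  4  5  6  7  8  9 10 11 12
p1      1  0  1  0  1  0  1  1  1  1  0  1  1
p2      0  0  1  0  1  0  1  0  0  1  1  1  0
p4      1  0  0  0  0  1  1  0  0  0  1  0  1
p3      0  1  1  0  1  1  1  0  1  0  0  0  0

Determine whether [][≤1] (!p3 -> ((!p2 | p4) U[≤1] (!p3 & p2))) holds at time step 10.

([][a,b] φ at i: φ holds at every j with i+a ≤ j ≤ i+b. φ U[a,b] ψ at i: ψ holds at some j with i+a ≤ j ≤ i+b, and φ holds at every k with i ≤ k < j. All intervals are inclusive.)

Yes

Check (!p3 -> ((!p2 | p4) U[≤1] (!p3 & p2))) at every j in [10,11]:
  j=10: antecedent true; consequent holds → ✓
  j=11: antecedent true; consequent holds → ✓
All positions satisfy it → formula holds.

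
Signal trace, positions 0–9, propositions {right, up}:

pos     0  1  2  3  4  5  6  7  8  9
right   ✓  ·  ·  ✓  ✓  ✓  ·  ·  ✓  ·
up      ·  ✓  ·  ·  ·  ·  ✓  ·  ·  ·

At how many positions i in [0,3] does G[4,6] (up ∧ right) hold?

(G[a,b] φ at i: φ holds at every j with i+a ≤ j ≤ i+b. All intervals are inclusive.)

Evaluate at each i in [0,3]:
  i=0: ✗ (fails at j=4)
  i=1: ✗ (fails at j=5)
  i=2: ✗ (fails at j=6)
  i=3: ✗ (fails at j=7)
Positions where it holds: {} → 0.

0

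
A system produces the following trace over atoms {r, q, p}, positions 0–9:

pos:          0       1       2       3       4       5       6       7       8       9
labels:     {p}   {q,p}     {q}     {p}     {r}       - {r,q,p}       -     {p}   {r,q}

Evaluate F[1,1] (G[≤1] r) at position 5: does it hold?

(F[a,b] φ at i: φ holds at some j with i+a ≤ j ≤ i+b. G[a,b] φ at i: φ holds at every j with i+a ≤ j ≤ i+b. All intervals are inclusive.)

Check G[≤1] r at each j in [6,6]:
  j=6: fails at 7
No position in the window satisfies it → formula fails.

Does not hold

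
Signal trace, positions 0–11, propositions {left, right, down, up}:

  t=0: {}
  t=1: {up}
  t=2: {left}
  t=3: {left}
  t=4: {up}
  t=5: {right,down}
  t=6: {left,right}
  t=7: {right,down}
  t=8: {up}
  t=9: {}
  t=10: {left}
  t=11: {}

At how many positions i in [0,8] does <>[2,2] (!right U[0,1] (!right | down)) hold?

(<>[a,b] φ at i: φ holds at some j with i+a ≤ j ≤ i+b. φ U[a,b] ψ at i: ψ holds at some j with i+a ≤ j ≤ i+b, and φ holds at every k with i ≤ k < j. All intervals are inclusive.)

Evaluate at each i in [0,8]:
  i=0: ✓ (witness j=2)
  i=1: ✓ (witness j=3)
  i=2: ✓ (witness j=4)
  i=3: ✓ (witness j=5)
  i=4: ✗ (none in [6,6])
  i=5: ✓ (witness j=7)
  i=6: ✓ (witness j=8)
  i=7: ✓ (witness j=9)
  i=8: ✓ (witness j=10)
Positions where it holds: {0, 1, 2, 3, 5, 6, 7, 8} → 8.

8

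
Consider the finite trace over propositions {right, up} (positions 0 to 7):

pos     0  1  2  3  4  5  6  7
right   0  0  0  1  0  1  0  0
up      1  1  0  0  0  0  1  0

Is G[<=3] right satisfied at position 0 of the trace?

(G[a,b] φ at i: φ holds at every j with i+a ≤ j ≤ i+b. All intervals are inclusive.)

Does not hold

Check right at every j in [0,3]:
  j=0: false
  j=1: false
  j=2: false
  j=3: true
Fails at j=0 → formula fails.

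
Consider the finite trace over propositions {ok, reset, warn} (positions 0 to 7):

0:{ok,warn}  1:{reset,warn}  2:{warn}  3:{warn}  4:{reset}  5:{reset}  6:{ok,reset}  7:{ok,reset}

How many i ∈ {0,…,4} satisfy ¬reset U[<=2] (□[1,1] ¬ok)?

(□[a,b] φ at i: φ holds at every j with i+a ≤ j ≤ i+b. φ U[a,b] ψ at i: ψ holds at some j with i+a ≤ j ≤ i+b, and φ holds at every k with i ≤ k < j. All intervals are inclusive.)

Evaluate at each i in [0,4]:
  i=0: ✓ (rhs at j=0)
  i=1: ✓ (rhs at j=1)
  i=2: ✓ (rhs at j=2)
  i=3: ✓ (rhs at j=3)
  i=4: ✓ (rhs at j=4)
Positions where it holds: {0, 1, 2, 3, 4} → 5.

5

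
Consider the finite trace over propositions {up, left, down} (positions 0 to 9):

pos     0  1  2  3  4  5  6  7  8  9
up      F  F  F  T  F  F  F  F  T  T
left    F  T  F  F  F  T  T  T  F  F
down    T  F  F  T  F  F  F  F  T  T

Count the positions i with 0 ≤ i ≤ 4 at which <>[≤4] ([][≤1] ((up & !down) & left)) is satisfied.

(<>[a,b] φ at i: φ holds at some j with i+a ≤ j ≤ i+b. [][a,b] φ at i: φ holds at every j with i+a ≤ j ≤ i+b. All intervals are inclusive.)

Evaluate at each i in [0,4]:
  i=0: ✗ (none in [0,4])
  i=1: ✗ (none in [1,5])
  i=2: ✗ (none in [2,6])
  i=3: ✗ (none in [3,7])
  i=4: ✗ (none in [4,8])
Positions where it holds: {} → 0.

0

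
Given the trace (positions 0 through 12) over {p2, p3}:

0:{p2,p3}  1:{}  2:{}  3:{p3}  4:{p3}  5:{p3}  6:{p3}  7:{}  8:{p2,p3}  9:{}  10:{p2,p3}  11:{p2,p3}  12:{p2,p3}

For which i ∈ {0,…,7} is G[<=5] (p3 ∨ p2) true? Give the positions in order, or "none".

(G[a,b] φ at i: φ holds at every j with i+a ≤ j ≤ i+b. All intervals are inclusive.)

none

Evaluate at each i in [0,7]:
  i=0: ✗ (fails at j=1)
  i=1: ✗ (fails at j=1)
  i=2: ✗ (fails at j=2)
  i=3: ✗ (fails at j=7)
  i=4: ✗ (fails at j=7)
  i=5: ✗ (fails at j=7)
  i=6: ✗ (fails at j=7)
  i=7: ✗ (fails at j=7)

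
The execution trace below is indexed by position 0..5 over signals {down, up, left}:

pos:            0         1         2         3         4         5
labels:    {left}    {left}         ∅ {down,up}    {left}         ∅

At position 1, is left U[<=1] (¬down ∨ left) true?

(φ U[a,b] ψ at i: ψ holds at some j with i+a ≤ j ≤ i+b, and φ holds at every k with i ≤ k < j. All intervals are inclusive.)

Need some j in [1,2] with (¬down ∨ left), and left at every k in [1,j-1].
  j=1: (¬down ∨ left) holds; no prefix to check → satisfied.

Yes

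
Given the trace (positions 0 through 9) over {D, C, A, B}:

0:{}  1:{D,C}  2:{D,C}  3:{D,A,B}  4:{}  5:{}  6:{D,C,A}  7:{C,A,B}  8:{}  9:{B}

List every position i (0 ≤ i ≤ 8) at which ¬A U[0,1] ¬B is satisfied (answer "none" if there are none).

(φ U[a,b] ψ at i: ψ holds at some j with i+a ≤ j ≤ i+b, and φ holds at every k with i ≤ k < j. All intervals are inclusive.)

Evaluate at each i in [0,8]:
  i=0: ✓ (rhs at j=0)
  i=1: ✓ (rhs at j=1)
  i=2: ✓ (rhs at j=2)
  i=3: ✗ (lhs fails at k=3 before rhs at j=4)
  i=4: ✓ (rhs at j=4)
  i=5: ✓ (rhs at j=5)
  i=6: ✓ (rhs at j=6)
  i=7: ✗ (lhs fails at k=7 before rhs at j=8)
  i=8: ✓ (rhs at j=8)

0, 1, 2, 4, 5, 6, 8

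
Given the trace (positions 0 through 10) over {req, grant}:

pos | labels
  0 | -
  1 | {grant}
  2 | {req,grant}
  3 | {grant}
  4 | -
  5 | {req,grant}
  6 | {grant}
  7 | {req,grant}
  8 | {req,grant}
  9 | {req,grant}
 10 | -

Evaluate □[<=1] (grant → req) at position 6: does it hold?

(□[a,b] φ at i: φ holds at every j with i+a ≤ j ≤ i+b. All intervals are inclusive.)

No

Check (grant → req) at every j in [6,7]:
  j=6: antecedent true; consequent false → ✗
  j=7: antecedent true; consequent true → ✓
Fails at j=6 → formula fails.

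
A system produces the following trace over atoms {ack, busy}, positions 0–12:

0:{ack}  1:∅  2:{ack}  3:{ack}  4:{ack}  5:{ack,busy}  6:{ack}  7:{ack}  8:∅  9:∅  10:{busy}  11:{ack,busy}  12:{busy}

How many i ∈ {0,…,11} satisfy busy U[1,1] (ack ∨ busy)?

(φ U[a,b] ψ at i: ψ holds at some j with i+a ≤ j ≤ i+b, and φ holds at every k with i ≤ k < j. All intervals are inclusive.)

3

Evaluate at each i in [0,11]:
  i=0: ✗ (no rhs in [1,1])
  i=1: ✗ (lhs fails at k=1 before rhs at j=2)
  i=2: ✗ (lhs fails at k=2 before rhs at j=3)
  i=3: ✗ (lhs fails at k=3 before rhs at j=4)
  i=4: ✗ (lhs fails at k=4 before rhs at j=5)
  i=5: ✓ (rhs at j=6; lhs holds on [5,5])
  i=6: ✗ (lhs fails at k=6 before rhs at j=7)
  i=7: ✗ (no rhs in [8,8])
  i=8: ✗ (no rhs in [9,9])
  i=9: ✗ (lhs fails at k=9 before rhs at j=10)
  i=10: ✓ (rhs at j=11; lhs holds on [10,10])
  i=11: ✓ (rhs at j=12; lhs holds on [11,11])
Positions where it holds: {5, 10, 11} → 3.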